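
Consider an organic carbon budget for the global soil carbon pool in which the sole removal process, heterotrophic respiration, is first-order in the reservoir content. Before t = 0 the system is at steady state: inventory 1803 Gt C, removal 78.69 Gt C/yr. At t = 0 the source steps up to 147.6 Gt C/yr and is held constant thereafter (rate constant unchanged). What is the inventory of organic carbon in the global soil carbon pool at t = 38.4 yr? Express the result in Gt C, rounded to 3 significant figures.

3090 Gt C

τ = M₀/F₀ = 1803/78.69 = 22.91 yr; rate constant k = 1/τ.
New steady state M_∞ = F₁/k = F₁·τ = 147.6 × 22.91 = 3381.9 Gt C.
M(t) = M_∞ + (M₀ − M_∞)·e^(−t/τ); t/τ = 38.4/22.91 = 1.676, so e^(−t/τ) = 0.1871.
M(t) = 3381.9 − 1579 × 0.1871 = 3086.4 Gt C.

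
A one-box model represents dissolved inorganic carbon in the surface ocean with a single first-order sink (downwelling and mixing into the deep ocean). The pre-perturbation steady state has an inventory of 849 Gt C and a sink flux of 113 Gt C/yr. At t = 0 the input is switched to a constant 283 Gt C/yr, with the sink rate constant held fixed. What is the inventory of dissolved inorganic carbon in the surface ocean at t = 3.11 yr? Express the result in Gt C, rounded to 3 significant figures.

τ = M₀/F₀ = 849/113 = 7.513 yr; rate constant k = 1/τ.
New steady state M_∞ = F₁/k = F₁·τ = 283 × 7.513 = 2126.3 Gt C.
M(t) = M_∞ + (M₀ − M_∞)·e^(−t/τ); t/τ = 3.11/7.513 = 0.4139, so e^(−t/τ) = 0.6610.
M(t) = 2126.3 − 1277 × 0.6610 = 1281.9 Gt C.

1280 Gt C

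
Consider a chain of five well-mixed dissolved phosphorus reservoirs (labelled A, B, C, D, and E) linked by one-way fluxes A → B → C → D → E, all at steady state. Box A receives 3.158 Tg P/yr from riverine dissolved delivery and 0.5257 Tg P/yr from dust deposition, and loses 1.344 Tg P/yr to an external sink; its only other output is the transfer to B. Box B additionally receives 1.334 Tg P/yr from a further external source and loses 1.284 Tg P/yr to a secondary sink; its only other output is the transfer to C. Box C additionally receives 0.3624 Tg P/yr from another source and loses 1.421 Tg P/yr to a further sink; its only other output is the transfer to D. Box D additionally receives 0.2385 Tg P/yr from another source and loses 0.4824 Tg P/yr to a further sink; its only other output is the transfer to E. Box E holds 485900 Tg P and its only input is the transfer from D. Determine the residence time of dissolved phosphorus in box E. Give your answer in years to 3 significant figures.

Box A: F(A→B) = (3.158 + 0.5257) − 1.344 = 2.3397 Tg P/yr.
Box B: F(B→C) = (2.3397 + 1.334) − 1.284 = 2.3897 Tg P/yr.
Box C: F(C→D) = (2.3897 + 0.3624) − 1.421 = 1.3311 Tg P/yr.
Box D: F(D→E) = (1.3311 + 0.2385) − 0.4824 = 1.0872 Tg P/yr.
Box E throughput = its input = 1.0872 Tg P/yr; τ = 485900 / 1.0872 = 446900 yr.

447000 yr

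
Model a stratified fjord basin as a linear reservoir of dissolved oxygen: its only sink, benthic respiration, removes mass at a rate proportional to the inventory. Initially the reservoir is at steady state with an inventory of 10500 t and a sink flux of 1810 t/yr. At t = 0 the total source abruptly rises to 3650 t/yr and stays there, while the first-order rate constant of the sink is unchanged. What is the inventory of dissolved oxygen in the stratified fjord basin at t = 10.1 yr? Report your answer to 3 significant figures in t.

The sink rate constant is k = F₀/M₀ = 1810/10500 = 0.1724 yr⁻¹.
Solving dM/dt = F₁ − kM with M(0) = M₀ gives M(t) = F₁/k + (M₀ − F₁/k)·e^(−kt).
F₁/k = 3650/0.1724 = 21174 t; kt = 0.1724 × 10.1 = 1.741, e^(−kt) = 0.1753.
M(10.1) = 21174 + (10500 − 21174) × 0.1753 = 21174 − 1872 = 19302 t.

19300 t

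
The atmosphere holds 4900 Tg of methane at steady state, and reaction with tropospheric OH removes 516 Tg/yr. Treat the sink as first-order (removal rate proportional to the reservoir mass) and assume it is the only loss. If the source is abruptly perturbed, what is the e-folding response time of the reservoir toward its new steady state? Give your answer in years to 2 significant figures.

9.5 yr

For a linear reservoir the response time equals the residence time τ = M/F.
τ = 4900 / 516 = 9.496 yr.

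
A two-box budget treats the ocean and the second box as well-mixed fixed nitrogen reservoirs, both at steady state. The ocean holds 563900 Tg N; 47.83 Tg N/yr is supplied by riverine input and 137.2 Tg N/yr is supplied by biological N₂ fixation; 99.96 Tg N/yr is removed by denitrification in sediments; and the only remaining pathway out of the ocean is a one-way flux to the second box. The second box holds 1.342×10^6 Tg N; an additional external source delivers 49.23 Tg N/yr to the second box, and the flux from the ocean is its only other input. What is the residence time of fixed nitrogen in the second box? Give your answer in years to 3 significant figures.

Balance the ocean: ΣF_in = 47.83 + 137.2 = 185.03 Tg N/yr.
Flux to the second box = ΣF_in − (99.96) = 85.070 Tg N/yr.
Total input to the second box = 85.070 + 49.23 = 134.30 Tg N/yr; at steady state this equals its total output.
τ = M / F = 1.342×10^6 / 134.30 = 9993 yr.

9990 yr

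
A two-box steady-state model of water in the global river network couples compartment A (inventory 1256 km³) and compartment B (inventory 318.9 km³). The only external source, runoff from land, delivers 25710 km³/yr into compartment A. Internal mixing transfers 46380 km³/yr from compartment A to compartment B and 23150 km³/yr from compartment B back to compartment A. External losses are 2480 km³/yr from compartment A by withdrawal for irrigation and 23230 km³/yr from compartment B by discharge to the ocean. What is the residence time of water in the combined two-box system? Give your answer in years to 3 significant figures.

0.0613 yr

Residence time in the combined system uses the total inventory and the total *external* removal — internal exchanges between the two boxes cancel.
M_total = 1256 + 318.9 = 1574.9 km³.
ΣF_external_out = 2480 + 23230 = 25710 km³/yr.
τ = M_total / ΣF_ext = 1574.9 / 25710 = 0.06126 yr.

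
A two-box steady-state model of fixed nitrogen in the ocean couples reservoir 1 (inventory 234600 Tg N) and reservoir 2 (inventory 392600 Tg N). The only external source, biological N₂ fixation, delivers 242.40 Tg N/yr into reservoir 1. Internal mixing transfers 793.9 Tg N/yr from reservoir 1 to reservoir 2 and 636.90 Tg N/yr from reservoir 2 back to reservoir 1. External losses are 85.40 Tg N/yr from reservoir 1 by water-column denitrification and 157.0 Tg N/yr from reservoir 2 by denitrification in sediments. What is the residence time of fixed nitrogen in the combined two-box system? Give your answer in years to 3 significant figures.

Residence time in the combined system uses the total inventory and the total *external* removal — internal exchanges between the two boxes cancel.
M_total = 234600 + 392600 = 627200 Tg N.
ΣF_external_out = 85.40 + 157.0 = 242.40 Tg N/yr.
τ = M_total / ΣF_ext = 627200 / 242.40 = 2587 yr.

2590 yr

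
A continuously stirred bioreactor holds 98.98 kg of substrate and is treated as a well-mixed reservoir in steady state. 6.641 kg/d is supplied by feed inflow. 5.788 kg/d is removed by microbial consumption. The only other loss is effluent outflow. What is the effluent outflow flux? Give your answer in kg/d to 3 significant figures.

At steady state ΣF_in = ΣF_out.
ΣF_in = 6.6410 kg/d.
Effluent outflow flux = ΣF_in − (5.788) = 6.6410 − 5.788 = 0.8530 kg/d.

0.853 kg/d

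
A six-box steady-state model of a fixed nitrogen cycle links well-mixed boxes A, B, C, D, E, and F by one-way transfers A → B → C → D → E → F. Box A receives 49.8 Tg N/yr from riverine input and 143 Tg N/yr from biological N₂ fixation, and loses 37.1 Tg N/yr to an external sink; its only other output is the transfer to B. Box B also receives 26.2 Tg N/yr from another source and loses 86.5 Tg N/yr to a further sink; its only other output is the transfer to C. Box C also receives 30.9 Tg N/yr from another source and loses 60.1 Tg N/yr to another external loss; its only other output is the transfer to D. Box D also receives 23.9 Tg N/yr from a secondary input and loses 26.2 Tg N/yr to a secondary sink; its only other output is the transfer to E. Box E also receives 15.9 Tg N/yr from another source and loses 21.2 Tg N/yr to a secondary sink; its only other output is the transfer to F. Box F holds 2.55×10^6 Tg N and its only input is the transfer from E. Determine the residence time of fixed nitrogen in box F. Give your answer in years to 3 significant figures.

Box A: F(A→B) = (49.8 + 143) − 37.1 = 155.70 Tg N/yr.
Box B: F(B→C) = (155.70 + 26.2) − 86.5 = 95.400 Tg N/yr.
Box C: F(C→D) = (95.400 + 30.9) − 60.1 = 66.200 Tg N/yr.
Box D: F(D→E) = (66.200 + 23.9) − 26.2 = 63.900 Tg N/yr.
Box E: F(E→F) = (63.900 + 15.9) − 21.2 = 58.600 Tg N/yr.
Box F throughput = its input = 58.600 Tg N/yr; τ = 2.55×10^6 / 58.600 = 43520 yr.

43500 yr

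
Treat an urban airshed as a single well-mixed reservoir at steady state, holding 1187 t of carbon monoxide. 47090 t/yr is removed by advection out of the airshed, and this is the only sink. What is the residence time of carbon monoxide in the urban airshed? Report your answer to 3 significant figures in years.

0.0252 yr

τ = M / F = 1187 / 47090 = 0.02521 yr.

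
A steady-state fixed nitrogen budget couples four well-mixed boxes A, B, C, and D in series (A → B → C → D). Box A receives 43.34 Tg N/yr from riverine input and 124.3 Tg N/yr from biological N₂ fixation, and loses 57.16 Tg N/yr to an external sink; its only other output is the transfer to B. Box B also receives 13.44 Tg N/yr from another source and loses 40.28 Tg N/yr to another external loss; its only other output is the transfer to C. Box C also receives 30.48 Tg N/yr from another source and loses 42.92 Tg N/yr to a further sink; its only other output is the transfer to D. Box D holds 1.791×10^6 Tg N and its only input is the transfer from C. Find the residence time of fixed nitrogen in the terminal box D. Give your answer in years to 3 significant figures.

25200 yr

Box A: F(A→B) = (43.34 + 124.3) − 57.16 = 110.48 Tg N/yr.
Box B: F(B→C) = (110.48 + 13.44) − 40.28 = 83.640 Tg N/yr.
Box C: F(C→D) = (83.640 + 30.48) − 42.92 = 71.200 Tg N/yr.
Box D throughput = its input = 71.200 Tg N/yr; τ = 1.791×10^6 / 71.200 = 25150 yr.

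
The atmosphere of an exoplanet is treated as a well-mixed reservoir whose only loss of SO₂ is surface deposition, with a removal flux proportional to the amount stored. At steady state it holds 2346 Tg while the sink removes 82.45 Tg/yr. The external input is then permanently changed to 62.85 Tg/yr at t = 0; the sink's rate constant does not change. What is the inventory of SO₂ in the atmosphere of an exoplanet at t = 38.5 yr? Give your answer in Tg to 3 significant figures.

1930 Tg

Residence time τ = M₀/F₀ = 28.45 yr. The eventual steady state is M_∞ = M₀·(F₁/F₀) = 2346 × 62.85/82.45 = 1788.3 Tg.
The anomaly ΔM(t) = M(t) − M_∞ decays as ΔM₀·e^(−t/τ) with ΔM₀ = 2346 − 1788.3 = 557.7 Tg.
At t = 38.5 yr, e^(−t/τ) = e^(−1.353) = 0.2584, so ΔM = 144.1 Tg and M = 1788.3 + 144.1 = 1932.4 Tg.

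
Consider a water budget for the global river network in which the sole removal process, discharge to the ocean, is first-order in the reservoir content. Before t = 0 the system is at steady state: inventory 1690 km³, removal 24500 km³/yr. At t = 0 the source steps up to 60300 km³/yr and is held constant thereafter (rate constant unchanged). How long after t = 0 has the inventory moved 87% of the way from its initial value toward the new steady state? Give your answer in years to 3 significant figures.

τ = M₀/F₀ = 1690/24500 = 0.06898 yr.
The remaining gap fraction is e^(−t/τ); 87% covered ⇒ e^(−t/τ) = 0.130.
t = −τ ln(0.130) = 0.06898 × 2.040 = 0.1407 yr.

0.141 yr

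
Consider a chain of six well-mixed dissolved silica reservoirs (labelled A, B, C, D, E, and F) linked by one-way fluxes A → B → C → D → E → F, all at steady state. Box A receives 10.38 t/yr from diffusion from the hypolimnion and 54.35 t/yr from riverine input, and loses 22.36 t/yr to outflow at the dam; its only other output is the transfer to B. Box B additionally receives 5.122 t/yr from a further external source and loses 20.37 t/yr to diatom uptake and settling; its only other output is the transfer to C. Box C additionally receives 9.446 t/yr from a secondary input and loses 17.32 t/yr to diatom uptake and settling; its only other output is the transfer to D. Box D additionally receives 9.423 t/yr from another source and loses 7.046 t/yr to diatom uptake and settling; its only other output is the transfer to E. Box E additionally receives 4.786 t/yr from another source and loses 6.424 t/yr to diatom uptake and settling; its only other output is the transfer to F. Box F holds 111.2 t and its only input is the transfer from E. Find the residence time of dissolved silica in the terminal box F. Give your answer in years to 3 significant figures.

5.56 yr

Box A: F(A→B) = (10.38 + 54.35) − 22.36 = 42.370 t/yr.
Box B: F(B→C) = (42.370 + 5.122) − 20.37 = 27.122 t/yr.
Box C: F(C→D) = (27.122 + 9.446) − 17.32 = 19.248 t/yr.
Box D: F(D→E) = (19.248 + 9.423) − 7.046 = 21.625 t/yr.
Box E: F(E→F) = (21.625 + 4.786) − 6.424 = 19.987 t/yr.
Box F throughput = its input = 19.987 t/yr; τ = 111.2 / 19.987 = 5.564 yr.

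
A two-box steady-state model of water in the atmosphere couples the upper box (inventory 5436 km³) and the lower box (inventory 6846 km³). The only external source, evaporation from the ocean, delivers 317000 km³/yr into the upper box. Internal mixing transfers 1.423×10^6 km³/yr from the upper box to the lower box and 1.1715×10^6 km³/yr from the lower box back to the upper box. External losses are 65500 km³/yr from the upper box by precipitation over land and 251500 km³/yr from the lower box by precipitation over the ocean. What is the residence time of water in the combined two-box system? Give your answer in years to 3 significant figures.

0.0387 yr

Residence time in the combined system uses the total inventory and the total *external* removal — internal exchanges between the two boxes cancel.
M_total = 5436 + 6846 = 12282 km³.
ΣF_external_out = 65500 + 251500 = 317000 km³/yr.
τ = M_total / ΣF_ext = 12282 / 317000 = 0.03874 yr.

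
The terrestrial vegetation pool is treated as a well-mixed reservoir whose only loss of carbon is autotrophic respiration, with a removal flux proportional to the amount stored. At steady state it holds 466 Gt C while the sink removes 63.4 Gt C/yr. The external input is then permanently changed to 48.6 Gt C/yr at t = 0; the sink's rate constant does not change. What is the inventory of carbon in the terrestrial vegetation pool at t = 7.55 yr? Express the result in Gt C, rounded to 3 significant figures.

396 Gt C

The sink rate constant is k = F₀/M₀ = 63.4/466 = 0.1361 yr⁻¹.
Solving dM/dt = F₁ − kM with M(0) = M₀ gives M(t) = F₁/k + (M₀ − F₁/k)·e^(−kt).
F₁/k = 48.6/0.1361 = 357.22 Gt C; kt = 0.1361 × 7.55 = 1.027, e^(−kt) = 0.3580.
M(7.55) = 357.22 + (466 − 357.22) × 0.3580 = 357.22 + 38.95 = 396.16 Gt C.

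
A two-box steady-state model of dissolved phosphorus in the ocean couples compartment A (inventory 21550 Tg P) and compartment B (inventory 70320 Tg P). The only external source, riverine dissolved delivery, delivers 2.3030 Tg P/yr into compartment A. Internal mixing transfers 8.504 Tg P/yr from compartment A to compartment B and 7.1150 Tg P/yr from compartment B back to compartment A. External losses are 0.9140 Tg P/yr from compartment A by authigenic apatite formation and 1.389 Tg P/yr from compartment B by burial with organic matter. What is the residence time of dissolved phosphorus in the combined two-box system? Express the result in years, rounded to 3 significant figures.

39900 yr

Treat the two boxes together as one reservoir: the mixing fluxes between them are internal recycling, so τ = ΣM / Σ(external losses).
M_total = 21550 + 70320 = 91870 Tg P.
ΣF_external_out = 0.9140 + 1.389 = 2.3030 Tg P/yr.
τ = M_total / ΣF_ext = 91870 / 2.3030 = 39890 yr.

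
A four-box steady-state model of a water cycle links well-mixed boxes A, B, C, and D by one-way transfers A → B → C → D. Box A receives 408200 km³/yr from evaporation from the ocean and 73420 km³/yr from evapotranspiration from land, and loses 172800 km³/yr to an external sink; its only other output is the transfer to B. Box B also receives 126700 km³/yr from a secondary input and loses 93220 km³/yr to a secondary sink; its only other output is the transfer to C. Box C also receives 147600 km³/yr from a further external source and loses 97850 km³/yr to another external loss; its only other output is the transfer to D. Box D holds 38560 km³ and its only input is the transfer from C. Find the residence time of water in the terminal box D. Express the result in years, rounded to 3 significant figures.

Box A: F(A→B) = (408200 + 73420) − 172800 = 308820 km³/yr.
Box B: F(B→C) = (308820 + 126700) − 93220 = 342300 km³/yr.
Box C: F(C→D) = (342300 + 147600) − 97850 = 392050 km³/yr.
Box D throughput = its input = 392050 km³/yr; τ = 38560 / 392050 = 0.09835 yr.

0.0984 yr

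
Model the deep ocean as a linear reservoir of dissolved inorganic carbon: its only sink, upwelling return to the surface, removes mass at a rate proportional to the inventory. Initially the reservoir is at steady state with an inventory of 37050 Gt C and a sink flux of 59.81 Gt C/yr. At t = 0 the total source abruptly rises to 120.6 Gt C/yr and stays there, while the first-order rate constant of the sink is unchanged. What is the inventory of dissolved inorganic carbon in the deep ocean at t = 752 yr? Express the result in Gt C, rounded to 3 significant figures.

63500 Gt C

τ = M₀/F₀ = 37050/59.81 = 619.5 yr; rate constant k = 1/τ.
New steady state M_∞ = F₁/k = F₁·τ = 120.6 × 619.5 = 74707 Gt C.
M(t) = M_∞ + (M₀ − M_∞)·e^(−t/τ); t/τ = 752/619.5 = 1.214, so e^(−t/τ) = 0.2970.
M(t) = 74707 − 37660 × 0.2970 = 63522 Gt C.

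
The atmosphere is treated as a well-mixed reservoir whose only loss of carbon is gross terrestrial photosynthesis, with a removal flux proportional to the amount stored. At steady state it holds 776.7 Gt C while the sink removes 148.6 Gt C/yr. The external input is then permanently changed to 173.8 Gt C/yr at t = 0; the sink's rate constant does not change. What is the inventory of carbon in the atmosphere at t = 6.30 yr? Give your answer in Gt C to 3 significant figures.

869 Gt C

τ = M₀/F₀ = 776.7/148.6 = 5.227 yr; rate constant k = 1/τ.
New steady state M_∞ = F₁/k = F₁·τ = 173.8 × 5.227 = 908.41 Gt C.
M(t) = M_∞ + (M₀ − M_∞)·e^(−t/τ); t/τ = 6.30/5.227 = 1.205, so e^(−t/τ) = 0.2996.
M(t) = 908.41 − 131.7 × 0.2996 = 868.95 Gt C.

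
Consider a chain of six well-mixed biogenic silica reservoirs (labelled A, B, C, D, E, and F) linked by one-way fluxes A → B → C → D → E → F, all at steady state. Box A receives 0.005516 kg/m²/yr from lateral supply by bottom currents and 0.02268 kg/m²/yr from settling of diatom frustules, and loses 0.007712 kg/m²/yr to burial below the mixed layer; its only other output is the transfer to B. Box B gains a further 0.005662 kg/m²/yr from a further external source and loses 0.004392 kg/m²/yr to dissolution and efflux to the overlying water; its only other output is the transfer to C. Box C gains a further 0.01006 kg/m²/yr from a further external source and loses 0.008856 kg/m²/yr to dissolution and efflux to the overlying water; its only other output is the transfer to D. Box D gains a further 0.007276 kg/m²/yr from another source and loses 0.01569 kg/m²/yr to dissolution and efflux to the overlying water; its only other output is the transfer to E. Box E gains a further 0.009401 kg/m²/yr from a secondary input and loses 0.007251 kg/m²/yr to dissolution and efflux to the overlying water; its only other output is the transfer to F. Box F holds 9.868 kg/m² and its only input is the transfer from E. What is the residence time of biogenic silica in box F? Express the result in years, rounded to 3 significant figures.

591 yr

Box A: F(A→B) = (0.005516 + 0.02268) − 0.007712 = 0.020484 kg/m²/yr.
Box B: F(B→C) = (0.020484 + 0.005662) − 0.004392 = 0.021754 kg/m²/yr.
Box C: F(C→D) = (0.021754 + 0.01006) − 0.008856 = 0.022958 kg/m²/yr.
Box D: F(D→E) = (0.022958 + 0.007276) − 0.01569 = 0.014544 kg/m²/yr.
Box E: F(E→F) = (0.014544 + 0.009401) − 0.007251 = 0.016694 kg/m²/yr.
Box F throughput = its input = 0.016694 kg/m²/yr; τ = 9.868 / 0.016694 = 591.1 yr.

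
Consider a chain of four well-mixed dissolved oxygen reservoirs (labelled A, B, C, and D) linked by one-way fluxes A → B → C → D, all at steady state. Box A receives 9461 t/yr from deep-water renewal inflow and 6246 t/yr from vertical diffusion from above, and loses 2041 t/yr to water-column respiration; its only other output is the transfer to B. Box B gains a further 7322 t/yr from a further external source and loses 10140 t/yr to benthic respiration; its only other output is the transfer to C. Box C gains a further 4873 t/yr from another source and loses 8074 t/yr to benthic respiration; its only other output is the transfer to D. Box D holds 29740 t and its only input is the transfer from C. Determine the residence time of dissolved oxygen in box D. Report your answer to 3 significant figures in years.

Box A: F(A→B) = (9461 + 6246) − 2041 = 13666 t/yr.
Box B: F(B→C) = (13666 + 7322) − 10140 = 10848 t/yr.
Box C: F(C→D) = (10848 + 4873) − 8074 = 7647.0 t/yr.
Box D throughput = its input = 7647.0 t/yr; τ = 29740 / 7647.0 = 3.889 yr.

3.89 yr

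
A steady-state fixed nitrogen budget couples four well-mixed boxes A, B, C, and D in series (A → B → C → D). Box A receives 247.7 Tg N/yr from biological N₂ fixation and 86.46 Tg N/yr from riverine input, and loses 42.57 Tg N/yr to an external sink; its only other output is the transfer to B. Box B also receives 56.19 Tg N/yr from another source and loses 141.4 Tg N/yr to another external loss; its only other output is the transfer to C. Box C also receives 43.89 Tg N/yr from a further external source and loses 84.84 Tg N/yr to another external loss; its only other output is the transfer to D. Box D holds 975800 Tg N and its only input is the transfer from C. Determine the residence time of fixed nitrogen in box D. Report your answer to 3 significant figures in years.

5900 yr

Box A: F(A→B) = (247.7 + 86.46) − 42.57 = 291.59 Tg N/yr.
Box B: F(B→C) = (291.59 + 56.19) − 141.4 = 206.38 Tg N/yr.
Box C: F(C→D) = (206.38 + 43.89) − 84.84 = 165.43 Tg N/yr.
Box D throughput = its input = 165.43 Tg N/yr; τ = 975800 / 165.43 = 5899 yr.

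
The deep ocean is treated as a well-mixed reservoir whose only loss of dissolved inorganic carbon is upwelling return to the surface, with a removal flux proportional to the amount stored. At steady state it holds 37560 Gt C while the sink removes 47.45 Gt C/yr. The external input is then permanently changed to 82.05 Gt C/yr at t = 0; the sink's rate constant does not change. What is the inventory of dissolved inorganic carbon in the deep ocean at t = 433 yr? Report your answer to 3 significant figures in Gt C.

49100 Gt C

Residence time τ = M₀/F₀ = 791.6 yr. The eventual steady state is M_∞ = M₀·(F₁/F₀) = 37560 × 82.05/47.45 = 64948 Gt C.
The anomaly ΔM(t) = M(t) − M_∞ decays as ΔM₀·e^(−t/τ) with ΔM₀ = 37560 − 64948 = −27390 Gt C.
At t = 433 yr, e^(−t/τ) = e^(−0.5470) = 0.5787, so ΔM = −15850 Gt C and M = 64948 − 15850 = 49099 Gt C.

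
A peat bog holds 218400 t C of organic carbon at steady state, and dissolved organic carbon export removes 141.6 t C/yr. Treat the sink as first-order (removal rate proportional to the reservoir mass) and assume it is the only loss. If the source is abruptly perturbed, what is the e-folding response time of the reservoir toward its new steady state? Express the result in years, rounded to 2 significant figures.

1500 yr

For a linear reservoir the response time equals the residence time τ = M/F.
τ = 218400 / 141.6 = 1542 yr.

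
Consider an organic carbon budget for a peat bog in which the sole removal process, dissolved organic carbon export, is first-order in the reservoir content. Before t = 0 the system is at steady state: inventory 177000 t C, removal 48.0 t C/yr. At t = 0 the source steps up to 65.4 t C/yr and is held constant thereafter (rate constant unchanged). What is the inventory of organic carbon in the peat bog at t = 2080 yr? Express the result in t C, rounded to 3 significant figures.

τ = M₀/F₀ = 177000/48.0 = 3688 yr; rate constant k = 1/τ.
New steady state M_∞ = F₁/k = F₁·τ = 65.4 × 3688 = 241160 t C.
M(t) = M_∞ + (M₀ − M_∞)·e^(−t/τ); t/τ = 2080/3688 = 0.5641, so e^(−t/τ) = 0.5689.
M(t) = 241160 − 64160 × 0.5689 = 204660 t C.

205000 t C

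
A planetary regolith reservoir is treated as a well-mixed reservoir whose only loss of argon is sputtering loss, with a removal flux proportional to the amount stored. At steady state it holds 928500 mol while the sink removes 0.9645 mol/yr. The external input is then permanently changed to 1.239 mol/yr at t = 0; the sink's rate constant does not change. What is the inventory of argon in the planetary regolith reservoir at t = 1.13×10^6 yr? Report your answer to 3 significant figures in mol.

1.11×10^6 mol

Residence time τ = M₀/F₀ = 962700 yr. The eventual steady state is M_∞ = M₀·(F₁/F₀) = 928500 × 1.239/0.9645 = 1.1928×10^6 mol.
The anomaly ΔM(t) = M(t) − M_∞ decays as ΔM₀·e^(−t/τ) with ΔM₀ = 928500 − 1.1928×10^6 = −264300 mol.
At t = 1.13×10^6 yr, e^(−t/τ) = e^(−1.174) = 0.3092, so ΔM = −81700 mol and M = 1.1928×10^6 − 81700 = 1.1111×10^6 mol.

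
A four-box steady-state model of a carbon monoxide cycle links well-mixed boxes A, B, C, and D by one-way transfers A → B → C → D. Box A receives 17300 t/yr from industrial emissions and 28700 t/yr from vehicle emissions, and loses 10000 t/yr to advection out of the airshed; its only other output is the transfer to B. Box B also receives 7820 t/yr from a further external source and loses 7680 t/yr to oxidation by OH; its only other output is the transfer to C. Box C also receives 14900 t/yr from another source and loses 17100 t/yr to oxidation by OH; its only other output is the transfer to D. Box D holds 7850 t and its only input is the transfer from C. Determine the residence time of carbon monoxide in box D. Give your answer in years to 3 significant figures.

Box A: F(A→B) = (17300 + 28700) − 10000 = 36000 t/yr.
Box B: F(B→C) = (36000 + 7820) − 7680 = 36140 t/yr.
Box C: F(C→D) = (36140 + 14900) − 17100 = 33940 t/yr.
Box D throughput = its input = 33940 t/yr; τ = 7850 / 33940 = 0.2313 yr.

0.231 yr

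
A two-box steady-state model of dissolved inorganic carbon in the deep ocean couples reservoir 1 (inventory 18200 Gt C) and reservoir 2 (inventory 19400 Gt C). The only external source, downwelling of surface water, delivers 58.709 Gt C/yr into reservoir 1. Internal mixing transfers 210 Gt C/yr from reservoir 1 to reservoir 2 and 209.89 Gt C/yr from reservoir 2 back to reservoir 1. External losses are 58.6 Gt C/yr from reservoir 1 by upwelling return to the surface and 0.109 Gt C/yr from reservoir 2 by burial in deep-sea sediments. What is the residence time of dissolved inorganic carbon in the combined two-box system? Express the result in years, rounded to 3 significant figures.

640 yr

For the system as a whole, the A↔B exchange is internal and contributes nothing to the throughput; only the external sinks remove mass.
M_total = 18200 + 19400 = 37600 Gt C.
ΣF_external_out = 58.6 + 0.109 = 58.709 Gt C/yr.
τ = M_total / ΣF_ext = 37600 / 58.709 = 640.4 yr.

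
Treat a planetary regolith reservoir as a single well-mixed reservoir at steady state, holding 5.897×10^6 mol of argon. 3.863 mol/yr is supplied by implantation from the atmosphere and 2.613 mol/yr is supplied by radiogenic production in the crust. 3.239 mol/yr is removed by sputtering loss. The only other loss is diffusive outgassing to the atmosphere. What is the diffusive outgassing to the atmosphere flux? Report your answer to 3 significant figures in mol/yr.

At steady state ΣF_in = ΣF_out.
ΣF_in = 3.863 + 2.613 = 6.4760 mol/yr.
Diffusive outgassing to the atmosphere flux = ΣF_in − (3.239) = 6.4760 − 3.239 = 3.237 mol/yr.

3.24 mol/yr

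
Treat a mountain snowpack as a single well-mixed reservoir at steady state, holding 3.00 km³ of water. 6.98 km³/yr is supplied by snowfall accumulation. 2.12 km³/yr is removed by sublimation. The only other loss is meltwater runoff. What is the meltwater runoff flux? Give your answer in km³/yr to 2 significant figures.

4.9 km³/yr

At steady state ΣF_in = ΣF_out.
ΣF_in = 6.9800 km³/yr.
Meltwater runoff flux = ΣF_in − (2.12) = 6.9800 − 2.120 = 4.860 km³/yr.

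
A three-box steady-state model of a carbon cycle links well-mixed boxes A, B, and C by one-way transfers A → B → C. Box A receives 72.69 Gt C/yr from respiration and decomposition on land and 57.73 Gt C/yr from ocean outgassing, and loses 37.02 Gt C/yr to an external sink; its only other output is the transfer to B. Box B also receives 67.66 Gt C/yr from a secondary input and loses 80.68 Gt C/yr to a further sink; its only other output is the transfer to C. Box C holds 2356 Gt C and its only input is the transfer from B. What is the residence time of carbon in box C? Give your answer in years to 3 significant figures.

29.3 yr

Box A: F(A→B) = (72.69 + 57.73) − 37.02 = 93.400 Gt C/yr.
Box B: F(B→C) = (93.400 + 67.66) − 80.68 = 80.380 Gt C/yr.
Box C throughput = its input = 80.380 Gt C/yr; τ = 2356 / 80.380 = 29.31 yr.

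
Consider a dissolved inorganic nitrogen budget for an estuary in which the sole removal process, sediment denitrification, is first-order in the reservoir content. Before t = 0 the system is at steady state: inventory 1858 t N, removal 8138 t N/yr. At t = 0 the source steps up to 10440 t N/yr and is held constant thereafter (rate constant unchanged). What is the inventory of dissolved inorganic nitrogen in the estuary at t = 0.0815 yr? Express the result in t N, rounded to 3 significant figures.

The sink rate constant is k = F₀/M₀ = 8138/1858 = 4.380 yr⁻¹.
Solving dM/dt = F₁ − kM with M(0) = M₀ gives M(t) = F₁/k + (M₀ − F₁/k)·e^(−kt).
F₁/k = 10440/4.380 = 2383.6 t N; kt = 4.380 × 0.0815 = 0.3570, e^(−kt) = 0.6998.
M(0.0815) = 2383.6 + (1858 − 2383.6) × 0.6998 = 2383.6 − 367.8 = 2015.8 t N.

2020 t N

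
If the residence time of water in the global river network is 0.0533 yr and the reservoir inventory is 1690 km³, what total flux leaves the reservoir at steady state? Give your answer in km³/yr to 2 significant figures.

F = M / τ = 1690 / 0.0533 = 31710 km³/yr.

32000 km³/yr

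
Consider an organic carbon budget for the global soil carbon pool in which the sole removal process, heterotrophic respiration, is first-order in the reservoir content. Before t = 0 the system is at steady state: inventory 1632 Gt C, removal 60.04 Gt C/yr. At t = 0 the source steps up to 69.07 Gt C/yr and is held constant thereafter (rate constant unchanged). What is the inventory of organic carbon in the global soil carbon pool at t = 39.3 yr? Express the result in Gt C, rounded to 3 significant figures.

τ = M₀/F₀ = 1632/60.04 = 27.18 yr; rate constant k = 1/τ.
New steady state M_∞ = F₁/k = F₁·τ = 69.07 × 27.18 = 1877.5 Gt C.
M(t) = M_∞ + (M₀ − M_∞)·e^(−t/τ); t/τ = 39.3/27.18 = 1.446, so e^(−t/τ) = 0.2356.
M(t) = 1877.5 − 245.5 × 0.2356 = 1819.6 Gt C.

1820 Gt C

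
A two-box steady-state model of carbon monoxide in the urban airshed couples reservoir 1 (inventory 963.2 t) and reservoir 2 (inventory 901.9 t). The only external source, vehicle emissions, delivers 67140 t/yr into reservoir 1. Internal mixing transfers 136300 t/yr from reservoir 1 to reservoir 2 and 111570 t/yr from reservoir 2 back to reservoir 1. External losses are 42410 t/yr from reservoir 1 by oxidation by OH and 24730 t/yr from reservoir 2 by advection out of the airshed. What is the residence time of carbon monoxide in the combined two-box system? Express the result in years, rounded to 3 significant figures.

For the system as a whole, the A↔B exchange is internal and contributes nothing to the throughput; only the external sinks remove mass.
M_total = 963.2 + 901.9 = 1865.1 t.
ΣF_external_out = 42410 + 24730 = 67140 t/yr.
τ = M_total / ΣF_ext = 1865.1 / 67140 = 0.02778 yr.

0.0278 yr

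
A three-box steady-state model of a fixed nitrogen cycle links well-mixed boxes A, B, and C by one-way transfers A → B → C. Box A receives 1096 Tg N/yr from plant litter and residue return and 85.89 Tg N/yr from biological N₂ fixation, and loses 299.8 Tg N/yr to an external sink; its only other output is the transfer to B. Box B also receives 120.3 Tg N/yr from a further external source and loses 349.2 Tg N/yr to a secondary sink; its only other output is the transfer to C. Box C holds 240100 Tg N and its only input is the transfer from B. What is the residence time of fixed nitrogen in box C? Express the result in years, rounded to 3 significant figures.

Box A: F(A→B) = (1096 + 85.89) − 299.8 = 882.09 Tg N/yr.
Box B: F(B→C) = (882.09 + 120.3) − 349.2 = 653.19 Tg N/yr.
Box C throughput = its input = 653.19 Tg N/yr; τ = 240100 / 653.19 = 367.6 yr.

368 yr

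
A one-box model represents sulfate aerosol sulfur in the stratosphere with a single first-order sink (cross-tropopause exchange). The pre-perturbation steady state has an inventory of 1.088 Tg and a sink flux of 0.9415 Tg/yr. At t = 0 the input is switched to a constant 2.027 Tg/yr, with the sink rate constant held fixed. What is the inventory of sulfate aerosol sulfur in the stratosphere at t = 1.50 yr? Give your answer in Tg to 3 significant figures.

τ = M₀/F₀ = 1.088/0.9415 = 1.156 yr; rate constant k = 1/τ.
New steady state M_∞ = F₁/k = F₁·τ = 2.027 × 1.156 = 2.3424 Tg.
M(t) = M_∞ + (M₀ − M_∞)·e^(−t/τ); t/τ = 1.50/1.156 = 1.298, so e^(−t/τ) = 0.2731.
M(t) = 2.3424 − 1.254 × 0.2731 = 1.9999 Tg.

2.00 Tg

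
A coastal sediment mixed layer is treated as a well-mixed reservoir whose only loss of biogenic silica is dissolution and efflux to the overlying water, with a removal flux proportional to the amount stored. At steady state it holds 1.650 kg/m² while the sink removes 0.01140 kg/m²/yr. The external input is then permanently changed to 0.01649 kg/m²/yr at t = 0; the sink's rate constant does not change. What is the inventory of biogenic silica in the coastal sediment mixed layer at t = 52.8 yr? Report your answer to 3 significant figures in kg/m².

1.88 kg/m²

Residence time τ = M₀/F₀ = 144.7 yr. The eventual steady state is M_∞ = M₀·(F₁/F₀) = 1.650 × 0.01649/0.01140 = 2.3867 kg/m².
The anomaly ΔM(t) = M(t) − M_∞ decays as ΔM₀·e^(−t/τ) with ΔM₀ = 1.650 − 2.3867 = −0.7367 kg/m².
At t = 52.8 yr, e^(−t/τ) = e^(−0.3648) = 0.6943, so ΔM = −0.5115 kg/m² and M = 2.3867 − 0.5115 = 1.8752 kg/m².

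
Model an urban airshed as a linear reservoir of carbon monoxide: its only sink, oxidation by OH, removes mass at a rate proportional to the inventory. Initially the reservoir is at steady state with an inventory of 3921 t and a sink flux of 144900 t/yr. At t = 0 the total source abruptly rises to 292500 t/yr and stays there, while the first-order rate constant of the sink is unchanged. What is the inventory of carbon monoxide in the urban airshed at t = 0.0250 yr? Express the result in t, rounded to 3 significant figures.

Residence time τ = M₀/F₀ = 0.02706 yr. The eventual steady state is M_∞ = M₀·(F₁/F₀) = 3921 × 292500/144900 = 7915.1 t.
The anomaly ΔM(t) = M(t) − M_∞ decays as ΔM₀·e^(−t/τ) with ΔM₀ = 3921 − 7915.1 = −3994 t.
At t = 0.0250 yr, e^(−t/τ) = e^(−0.9239) = 0.3970, so ΔM = −1586 t and M = 7915.1 − 1586 = 6329.5 t.

6330 t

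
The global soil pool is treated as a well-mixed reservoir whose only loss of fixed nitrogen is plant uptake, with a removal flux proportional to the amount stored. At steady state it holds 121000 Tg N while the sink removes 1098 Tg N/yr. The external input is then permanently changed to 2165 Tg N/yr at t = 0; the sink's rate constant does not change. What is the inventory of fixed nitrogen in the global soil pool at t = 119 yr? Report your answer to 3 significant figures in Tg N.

τ = M₀/F₀ = 121000/1098 = 110.2 yr; rate constant k = 1/τ.
New steady state M_∞ = F₁/k = F₁·τ = 2165 × 110.2 = 238580 Tg N.
M(t) = M_∞ + (M₀ − M_∞)·e^(−t/τ); t/τ = 119/110.2 = 1.080, so e^(−t/τ) = 0.3396.
M(t) = 238580 − 117600 × 0.3396 = 198650 Tg N.

199000 Tg N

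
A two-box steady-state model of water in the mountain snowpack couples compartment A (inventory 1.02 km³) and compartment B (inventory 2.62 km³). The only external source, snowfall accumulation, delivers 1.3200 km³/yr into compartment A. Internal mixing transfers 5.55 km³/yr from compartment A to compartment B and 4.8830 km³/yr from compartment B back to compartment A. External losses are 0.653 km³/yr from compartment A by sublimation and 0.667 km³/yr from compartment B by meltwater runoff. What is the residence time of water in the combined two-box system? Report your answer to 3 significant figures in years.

For the system as a whole, the A↔B exchange is internal and contributes nothing to the throughput; only the external sinks remove mass.
M_total = 1.02 + 2.62 = 3.6400 km³.
ΣF_external_out = 0.653 + 0.667 = 1.3200 km³/yr.
τ = M_total / ΣF_ext = 3.6400 / 1.3200 = 2.758 yr.

2.76 yr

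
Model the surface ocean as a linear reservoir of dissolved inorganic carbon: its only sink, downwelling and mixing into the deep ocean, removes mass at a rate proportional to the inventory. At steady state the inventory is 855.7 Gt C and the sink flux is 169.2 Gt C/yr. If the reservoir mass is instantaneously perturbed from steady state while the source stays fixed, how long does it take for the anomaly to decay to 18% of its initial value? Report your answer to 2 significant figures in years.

For a linear reservoir the anomaly decays as exp(−t/τ) with τ = M/F = 855.7/169.2 = 5.057 yr.
exp(−t/τ) = 0.18 ⇒ t = −τ ln(0.18) = 5.057 × 1.715 = 8.672 yr.

8.7 yr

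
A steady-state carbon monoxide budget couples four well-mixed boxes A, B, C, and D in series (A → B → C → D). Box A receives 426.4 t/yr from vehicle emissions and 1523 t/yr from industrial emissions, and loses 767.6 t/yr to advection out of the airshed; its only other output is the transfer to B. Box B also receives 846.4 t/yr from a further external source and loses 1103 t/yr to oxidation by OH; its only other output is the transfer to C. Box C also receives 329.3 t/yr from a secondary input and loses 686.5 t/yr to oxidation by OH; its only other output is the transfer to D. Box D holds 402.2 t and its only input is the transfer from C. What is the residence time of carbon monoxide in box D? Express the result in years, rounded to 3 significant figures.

Box A: F(A→B) = (426.4 + 1523) − 767.6 = 1181.8 t/yr.
Box B: F(B→C) = (1181.8 + 846.4) − 1103 = 925.20 t/yr.
Box C: F(C→D) = (925.20 + 329.3) − 686.5 = 568.00 t/yr.
Box D throughput = its input = 568.00 t/yr; τ = 402.2 / 568.00 = 0.7081 yr.

0.708 yr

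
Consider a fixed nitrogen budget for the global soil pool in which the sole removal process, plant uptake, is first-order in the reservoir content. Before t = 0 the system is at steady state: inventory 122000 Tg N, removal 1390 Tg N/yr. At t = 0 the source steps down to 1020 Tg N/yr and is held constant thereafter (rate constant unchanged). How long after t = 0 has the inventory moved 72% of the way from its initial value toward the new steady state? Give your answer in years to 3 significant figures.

112 yr

τ = M₀/F₀ = 122000/1390 = 87.77 yr.
The remaining gap fraction is e^(−t/τ); 72% covered ⇒ e^(−t/τ) = 0.280.
t = −τ ln(0.280) = 87.77 × 1.273 = 111.7 yr.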